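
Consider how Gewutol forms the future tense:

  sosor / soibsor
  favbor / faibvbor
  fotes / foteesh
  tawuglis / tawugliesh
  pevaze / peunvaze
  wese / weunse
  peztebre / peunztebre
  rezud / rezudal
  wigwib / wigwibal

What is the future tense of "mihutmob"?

fotes and pevaze both have last vowel 'e' yet inflect differently (foteesh, peunvaze), so the last vowel is not what conditions the rule; the final letter is.
"mihutmob" ends in -b. The one such stem in the data (wigwib → wigwibal) adds -al, so the same rule applies.
So mihutmob → mihutmobal.

mihutmobal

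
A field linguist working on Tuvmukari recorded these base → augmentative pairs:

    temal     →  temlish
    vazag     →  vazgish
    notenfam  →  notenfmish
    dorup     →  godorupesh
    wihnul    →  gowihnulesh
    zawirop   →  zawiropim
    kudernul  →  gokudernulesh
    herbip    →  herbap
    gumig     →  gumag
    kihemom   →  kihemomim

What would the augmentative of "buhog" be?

buhogim

zawirop and herbip both end in -p yet inflect differently (zawiropim, herbap), so the final letter is not what conditions the rule; the last vowel is.
"buhog" has last vowel 'o'. The stems whose last vowel is 'o' (zawirop → zawiropim, kihemom → kihemomim) add -im.
The other patterns: stems whose last vowel is 'i' change the last vowel to 'a'; stems whose last vowel is 'a' delete the last vowel and add -ish; stems whose last vowel is 'u' add go- … -esh around the stem.
So buhog → buhogim.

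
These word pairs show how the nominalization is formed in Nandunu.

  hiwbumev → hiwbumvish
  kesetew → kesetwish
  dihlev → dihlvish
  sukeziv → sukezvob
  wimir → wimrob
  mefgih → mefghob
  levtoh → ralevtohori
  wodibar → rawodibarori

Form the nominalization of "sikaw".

rasikawori

hiwbumev and sukeziv both end in -v yet inflect differently (hiwbumvish, sukezvob), so the final letter is not what conditions the rule; the last vowel is.
"sikaw" has last vowel 'a'. The one such stem in the data (wodibar → rawodibarori) adds ra- … -ori around the stem, so the same rule applies.
So sikaw → rasikawori.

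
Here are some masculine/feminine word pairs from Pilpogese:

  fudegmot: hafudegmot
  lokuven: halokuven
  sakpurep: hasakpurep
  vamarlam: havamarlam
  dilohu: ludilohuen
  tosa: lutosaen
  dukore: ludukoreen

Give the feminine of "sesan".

dukore and sakpurep both have last vowel 'e' yet inflect differently (ludukoreen, hasakpurep), so the last vowel is not what conditions the rule; whether the stem ends in a vowel or a consonant is.
"sesan" ends in a consonant. The stems ending in a consonant (sakpurep → hasakpurep, vamarlam → havamarlam, lokuven → halokuven) add the prefix ha-.
So sesan → hasesan.

hasesan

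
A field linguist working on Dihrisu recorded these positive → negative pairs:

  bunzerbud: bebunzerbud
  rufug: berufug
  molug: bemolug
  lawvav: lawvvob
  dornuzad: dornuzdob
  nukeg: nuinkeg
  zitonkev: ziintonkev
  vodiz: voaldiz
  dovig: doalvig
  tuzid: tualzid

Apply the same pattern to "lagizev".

bunzerbud and dornuzad both end in -d yet inflect differently (bebunzerbud, dornuzdob), so the final letter is not what conditions the rule; the last vowel is.
"lagizev" has last vowel 'e'. The stems whose last vowel is 'e' (nukeg → nuinkeg, zitonkev → ziintonkev) insert -in- after the first vowel.
The other patterns: stems whose last vowel is 'u' add the prefix be-; stems whose last vowel is 'a' delete the last vowel and add -ob; stems whose last vowel is 'i' insert -al- after the first vowel.
So lagizev → laingizev.

laingizev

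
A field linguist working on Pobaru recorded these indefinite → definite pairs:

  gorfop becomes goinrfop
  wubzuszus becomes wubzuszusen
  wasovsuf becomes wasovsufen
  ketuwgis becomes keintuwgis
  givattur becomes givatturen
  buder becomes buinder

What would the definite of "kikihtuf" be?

wubzuszus and ketuwgis both end in -s yet inflect differently (wubzuszusen, keintuwgis), so the final letter is not what conditions the rule; the last vowel is.
"kikihtuf" has last vowel 'u'. The stems whose last vowel is 'u' (wasovsuf → wasovsufen, wubzuszus → wubzuszusen, givattur → givatturen) add -en.
So kikihtuf → kikihtufen.

kikihtufen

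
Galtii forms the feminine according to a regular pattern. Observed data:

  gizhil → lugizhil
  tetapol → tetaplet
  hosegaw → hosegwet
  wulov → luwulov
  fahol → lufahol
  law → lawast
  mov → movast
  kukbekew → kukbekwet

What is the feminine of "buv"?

"buv" has 1 vowel. The stems with 1 vowel (law → lawast, mov → movast) add -ast.
So buv → buvast.

buvast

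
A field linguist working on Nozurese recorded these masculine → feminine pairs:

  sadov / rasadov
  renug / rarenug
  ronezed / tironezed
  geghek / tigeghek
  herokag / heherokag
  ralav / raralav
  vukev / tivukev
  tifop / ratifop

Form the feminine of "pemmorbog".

"pemmorbog" has last vowel 'o'. The stems whose last vowel is 'o' (sadov → rasadov, tifop → ratifop) add the prefix ra-.
The other patterns: stems whose last vowel is 'a' repeat the first consonant+vowel as a prefix; stems whose last vowel is 'e' add the prefix ti-.
So pemmorbog → rapemmorbog.

rapemmorbog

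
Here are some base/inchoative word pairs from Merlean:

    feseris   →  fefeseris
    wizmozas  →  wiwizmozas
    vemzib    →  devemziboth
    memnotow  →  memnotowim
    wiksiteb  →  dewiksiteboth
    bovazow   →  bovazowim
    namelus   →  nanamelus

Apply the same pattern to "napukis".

nanapukis

feseris and vemzib both have last vowel 'i' yet inflect differently (fefeseris, devemziboth), so the last vowel is not what conditions the rule; the final letter is.
"napukis" ends in -s. The stems ending in -s (namelus → nanamelus, wizmozas → wiwizmozas, feseris → fefeseris) repeat the first consonant+vowel as a prefix.
So napukis → nanapukis.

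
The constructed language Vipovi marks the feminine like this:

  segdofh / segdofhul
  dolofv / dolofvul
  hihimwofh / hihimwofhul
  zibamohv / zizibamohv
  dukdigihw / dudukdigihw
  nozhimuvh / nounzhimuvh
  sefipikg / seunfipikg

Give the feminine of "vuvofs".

vuvofsul

dolofv and zibamohv both end in -v yet inflect differently (dolofvul, zizibamohv), so the final letter is not what conditions the rule; the second-to-last letter is.
"vuvofs" has second-to-last letter 'f'. The stems whose second-to-last letter is 'f' (segdofh → segdofhul, dolofv → dolofvul, hihimwofh → hihimwofhul) add -ul.
So vuvofs → vuvofsul.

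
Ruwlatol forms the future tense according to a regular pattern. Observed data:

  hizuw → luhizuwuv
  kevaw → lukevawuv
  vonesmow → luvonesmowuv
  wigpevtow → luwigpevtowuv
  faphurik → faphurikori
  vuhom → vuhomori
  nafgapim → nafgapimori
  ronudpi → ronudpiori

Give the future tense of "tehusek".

tehusekori

"tehusek" ends in -k. The one such stem in the data (faphurik → faphurikori) adds -ori, so the same rule applies.
The other pattern: stems ending in -w add lu- … -uv around the stem.
So tehusek → tehusekori.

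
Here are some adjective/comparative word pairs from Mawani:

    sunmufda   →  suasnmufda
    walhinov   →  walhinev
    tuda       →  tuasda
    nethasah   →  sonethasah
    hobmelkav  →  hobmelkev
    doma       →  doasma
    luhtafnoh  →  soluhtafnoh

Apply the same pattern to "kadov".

kadev

tuda and nethasah both have last vowel 'a' yet inflect differently (tuasda, sonethasah), so the last vowel is not what conditions the rule; the final letter is.
"kadov" ends in -v. The stems ending in -v (hobmelkav → hobmelkev, walhinov → walhinev) change the last vowel to 'e'.
So kadov → kadev.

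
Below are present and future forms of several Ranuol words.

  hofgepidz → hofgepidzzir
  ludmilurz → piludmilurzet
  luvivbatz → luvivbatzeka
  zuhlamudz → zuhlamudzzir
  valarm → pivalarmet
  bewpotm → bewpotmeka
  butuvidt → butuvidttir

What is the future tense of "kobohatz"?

"kobohatz" has second-to-last letter 't'. The stems whose second-to-last letter is 't' (bewpotm → bewpotmeka, luvivbatz → luvivbatzeka) add -eka.
The other patterns: stems whose second-to-last letter is 'r' add pi- … -et around the stem; stems whose second-to-last letter is 'd' double the final consonant and add -ir.
So kobohatz → kobohatzeka.

kobohatzeka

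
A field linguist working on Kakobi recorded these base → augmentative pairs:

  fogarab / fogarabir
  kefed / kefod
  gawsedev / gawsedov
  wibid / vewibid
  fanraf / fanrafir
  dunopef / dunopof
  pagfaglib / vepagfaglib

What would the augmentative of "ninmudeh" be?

wibid and kefed both end in -d yet inflect differently (vewibid, kefod), so the final letter is not what conditions the rule; the last vowel is.
"ninmudeh" has last vowel 'e'. The stems whose last vowel is 'e' (kefed → kefod, gawsedev → gawsedov, dunopef → dunopof) change the last vowel to 'o'.
The other patterns: stems whose last vowel is 'i' add the prefix ve-; stems whose last vowel is 'a' add -ir.
So ninmudeh → ninmudoh.

ninmudoh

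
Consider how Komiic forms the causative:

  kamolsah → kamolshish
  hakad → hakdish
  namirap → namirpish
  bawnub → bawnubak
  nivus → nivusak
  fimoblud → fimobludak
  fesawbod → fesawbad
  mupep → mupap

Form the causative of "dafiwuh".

hakad and fimoblud both end in -d yet inflect differently (hakdish, fimobludak), so the final letter is not what conditions the rule; the last vowel is.
"dafiwuh" has last vowel 'u'. The stems whose last vowel is 'u' (bawnub → bawnubak, nivus → nivusak, fimoblud → fimobludak) add -ak.
The other patterns: stems whose last vowel is 'a' delete the last vowel and add -ish; stems whose last vowel is 'e' or 'o' change the last vowel to 'a'.
So dafiwuh → dafiwuhak.

dafiwuhak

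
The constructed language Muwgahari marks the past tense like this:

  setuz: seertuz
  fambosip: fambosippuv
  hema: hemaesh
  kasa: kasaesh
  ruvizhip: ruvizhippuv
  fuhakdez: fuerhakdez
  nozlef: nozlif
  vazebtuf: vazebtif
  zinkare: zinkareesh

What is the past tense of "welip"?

welippuv

setuz and vazebtuf both have last vowel 'u' yet inflect differently (seertuz, vazebtif), so the last vowel is not what conditions the rule; the final letter is.
"welip" ends in -p. The stems ending in -p (fambosip → fambosippuv, ruvizhip → ruvizhippuv) double the final consonant and add -uv.
The other patterns: stems ending in -z insert -er- after the first vowel; stems ending in -f change the last vowel to 'i'; stems ending in -a or -e add -esh.
So welip → welippuv.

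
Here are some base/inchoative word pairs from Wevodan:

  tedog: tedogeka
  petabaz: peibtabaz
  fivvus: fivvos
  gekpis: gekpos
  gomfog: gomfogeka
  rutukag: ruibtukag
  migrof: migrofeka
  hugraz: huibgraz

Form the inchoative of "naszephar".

naibszephar

"naszephar" has last vowel 'a'. The stems whose last vowel is 'a' (rutukag → ruibtukag, hugraz → huibgraz, petabaz → peibtabaz) insert -ib- after the first vowel.
The other patterns: stems whose last vowel is 'o' add -eka; stems whose last vowel is 'i' or 'u' change the last vowel to 'o'.
So naszephar → naibszephar.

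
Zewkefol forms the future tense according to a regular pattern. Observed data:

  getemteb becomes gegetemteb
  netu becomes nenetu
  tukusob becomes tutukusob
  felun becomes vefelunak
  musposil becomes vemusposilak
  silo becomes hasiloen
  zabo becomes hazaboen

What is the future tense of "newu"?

netu and felun both have last vowel 'u' yet inflect differently (nenetu, vefelunak), so the last vowel is not what conditions the rule; the final letter is.
"newu" ends in -u. The one such stem in the data (netu → nenetu) repeats the first consonant+vowel as a prefix (as do getemteb, tukusob), so the same rule applies.
So newu → nenewu.

nenewu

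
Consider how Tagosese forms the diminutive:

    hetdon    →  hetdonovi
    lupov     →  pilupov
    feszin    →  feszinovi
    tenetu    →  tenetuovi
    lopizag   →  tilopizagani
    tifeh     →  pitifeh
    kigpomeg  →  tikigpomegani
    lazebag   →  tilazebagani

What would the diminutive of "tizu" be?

lupov and hetdon both have last vowel 'o' yet inflect differently (pilupov, hetdonovi), so the last vowel is not what conditions the rule; the final letter is.
"tizu" ends in -u. The one such stem in the data (tenetu → tenetuovi) adds -ovi, so the same rule applies.
The other patterns: stems ending in -h or -v add the prefix pi-; stems ending in -g add ti- … -ani around the stem.
So tizu → tizuovi.

tizuovi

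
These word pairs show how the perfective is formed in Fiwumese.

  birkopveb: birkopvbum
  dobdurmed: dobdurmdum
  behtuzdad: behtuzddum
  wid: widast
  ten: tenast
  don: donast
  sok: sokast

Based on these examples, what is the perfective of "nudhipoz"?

nudhipzum

dobdurmed and wid both end in -d yet inflect differently (dobdurmdum, widast), so the final letter is not what conditions the rule; the number of vowels is.
"nudhipoz" has 3 vowels. The stems with 3 vowels (birkopveb → birkopvbum, dobdurmed → dobdurmdum, behtuzdad → behtuzddum) delete the last vowel and add -um.
So nudhipoz → nudhipzum.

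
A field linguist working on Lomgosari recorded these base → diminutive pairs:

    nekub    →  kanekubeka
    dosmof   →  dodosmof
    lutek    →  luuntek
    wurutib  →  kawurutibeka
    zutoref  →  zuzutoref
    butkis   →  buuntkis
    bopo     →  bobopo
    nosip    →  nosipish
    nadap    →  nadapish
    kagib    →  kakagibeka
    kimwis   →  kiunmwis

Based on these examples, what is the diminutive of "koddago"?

nosip and wurutib both have last vowel 'i' yet inflect differently (nosipish, kawurutibeka), so the last vowel is not what conditions the rule; the final letter is.
"koddago" ends in -o. The one such stem in the data (bopo → bobopo) repeats the first consonant+vowel as a prefix (as do dosmof, zutoref), so the same rule applies.
So koddago → kokoddago.

kokoddago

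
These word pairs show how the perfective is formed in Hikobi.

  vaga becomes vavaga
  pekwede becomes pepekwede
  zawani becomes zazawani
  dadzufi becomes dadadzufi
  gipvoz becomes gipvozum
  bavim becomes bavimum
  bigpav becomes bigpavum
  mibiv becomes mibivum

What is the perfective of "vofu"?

vovofu

zawani and bavim both have last vowel 'i' yet inflect differently (zazawani, bavimum), so the last vowel is not what conditions the rule; whether the stem ends in a vowel or a consonant is.
"vofu" ends in a vowel. The stems ending in a vowel (vaga → vavaga, pekwede → pepekwede, zawani → zazawani) repeat the first consonant+vowel as a prefix.
So vofu → vovofu.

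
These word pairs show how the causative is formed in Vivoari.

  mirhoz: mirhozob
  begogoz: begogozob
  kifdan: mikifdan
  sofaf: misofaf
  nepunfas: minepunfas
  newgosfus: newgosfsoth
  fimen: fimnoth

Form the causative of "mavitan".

nepunfas and newgosfus both end in -s yet inflect differently (minepunfas, newgosfsoth), so the final letter is not what conditions the rule; the last vowel is.
"mavitan" has last vowel 'a'. The stems whose last vowel is 'a' (kifdan → mikifdan, sofaf → misofaf, nepunfas → minepunfas) add the prefix mi-.
The other patterns: stems whose last vowel is 'o' add -ob; stems whose last vowel is 'e' or 'u' delete the last vowel and add -oth.
So mavitan → mimavitan.

mimavitan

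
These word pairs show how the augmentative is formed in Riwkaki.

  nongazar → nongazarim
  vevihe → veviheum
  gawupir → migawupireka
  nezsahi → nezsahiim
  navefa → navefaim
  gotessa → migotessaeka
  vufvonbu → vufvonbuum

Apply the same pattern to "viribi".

navefa and gotessa both end in -a yet inflect differently (navefaim, migotessaeka), so the final letter is not what conditions the rule; the first letter is.
"viribi" begins with v-. The stems beginning with v- (vevihe → veviheum, vufvonbu → vufvonbuum) add -um.
So viribi → viribium.

viribium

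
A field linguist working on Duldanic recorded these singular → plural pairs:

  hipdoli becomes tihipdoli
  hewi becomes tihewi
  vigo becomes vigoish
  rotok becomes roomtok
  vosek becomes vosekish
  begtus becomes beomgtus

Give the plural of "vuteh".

rotok and vosek both end in -k yet inflect differently (roomtok, vosekish), so the final letter is not what conditions the rule; the first letter is.
"vuteh" begins with v-. The stems beginning with v- (vosek → vosekish, vigo → vigoish) add -ish.
The other patterns: stems beginning with h- add the prefix ti-; stems beginning with b- or r- insert -om- after the first vowel.
So vuteh → vutehish.

vutehish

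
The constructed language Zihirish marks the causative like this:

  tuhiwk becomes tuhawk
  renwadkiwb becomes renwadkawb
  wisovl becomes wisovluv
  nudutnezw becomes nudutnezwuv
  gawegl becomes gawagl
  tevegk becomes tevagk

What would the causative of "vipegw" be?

gawegl and wisovl both end in -l yet inflect differently (gawagl, wisovluv), so the final letter is not what conditions the rule; the second-to-last letter is.
"vipegw" has second-to-last letter 'g'. The stems whose second-to-last letter is 'g' (tevegk → tevagk, gawegl → gawagl) change the last vowel to 'a'.
The other pattern: stems whose second-to-last letter is 'v' or 'z' add -uv.
So vipegw → vipagw.

vipagw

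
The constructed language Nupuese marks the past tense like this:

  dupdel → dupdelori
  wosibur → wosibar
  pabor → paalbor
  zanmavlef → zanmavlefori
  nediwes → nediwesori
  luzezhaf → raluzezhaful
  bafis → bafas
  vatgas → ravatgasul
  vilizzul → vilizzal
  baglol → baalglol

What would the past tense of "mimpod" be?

mialmpod

vatgas and nediwes both end in -s yet inflect differently (ravatgasul, nediwesori), so the final letter is not what conditions the rule; the last vowel is.
"mimpod" has last vowel 'o'. The stems whose last vowel is 'o' (pabor → paalbor, baglol → baalglol) insert -al- after the first vowel.
The other patterns: stems whose last vowel is 'a' add ra- … -ul around the stem; stems whose last vowel is 'e' add -ori; stems whose last vowel is 'i' or 'u' change the last vowel to 'a'.
So mimpod → mialmpod.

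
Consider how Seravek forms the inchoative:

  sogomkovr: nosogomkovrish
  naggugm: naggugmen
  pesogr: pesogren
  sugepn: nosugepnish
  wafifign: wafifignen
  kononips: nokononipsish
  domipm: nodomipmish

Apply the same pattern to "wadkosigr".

wadkosigren

"wadkosigr" has second-to-last letter 'g'. The stems whose second-to-last letter is 'g' (wafifign → wafifignen, naggugm → naggugmen, pesogr → pesogren) add -en.
So wadkosigr → wadkosigren.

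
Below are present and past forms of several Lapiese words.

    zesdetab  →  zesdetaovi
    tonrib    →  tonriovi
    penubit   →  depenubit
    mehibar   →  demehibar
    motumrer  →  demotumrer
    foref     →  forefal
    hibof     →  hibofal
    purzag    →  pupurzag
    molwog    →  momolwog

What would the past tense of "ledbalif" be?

tonrib and penubit both have last vowel 'i' yet inflect differently (tonriovi, depenubit), so the last vowel is not what conditions the rule; the final letter is.
"ledbalif" ends in -f. The stems ending in -f (foref → forefal, hibof → hibofal) add -al.
The other patterns: stems ending in -b drop the final letter and add -ovi; stems ending in -r or -t add the prefix de-; stems ending in -g repeat the first consonant+vowel as a prefix.
So ledbalif → ledbalifal.

ledbalifal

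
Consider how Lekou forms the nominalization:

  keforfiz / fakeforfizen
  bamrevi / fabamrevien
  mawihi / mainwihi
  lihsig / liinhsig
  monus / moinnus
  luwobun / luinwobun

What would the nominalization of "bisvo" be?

bamrevi and mawihi both end in -i yet inflect differently (fabamrevien, mainwihi), so the final letter is not what conditions the rule; the first letter is.
"bisvo" begins with b-. The one such stem in the data (bamrevi → fabamrevien) adds fa- … -en around the stem, so the same rule applies.
The other pattern: stems beginning with l- or m- insert -in- after the first vowel.
So bisvo → fabisvoen.

fabisvoen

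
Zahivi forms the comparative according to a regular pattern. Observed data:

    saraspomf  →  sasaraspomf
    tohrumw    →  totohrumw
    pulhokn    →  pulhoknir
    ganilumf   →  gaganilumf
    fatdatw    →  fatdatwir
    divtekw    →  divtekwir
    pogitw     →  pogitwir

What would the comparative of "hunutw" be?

tohrumw and pogitw both end in -w yet inflect differently (totohrumw, pogitwir), so the final letter is not what conditions the rule; the second-to-last letter is.
"hunutw" has second-to-last letter 't'. The stems whose second-to-last letter is 't' (pogitw → pogitwir, fatdatw → fatdatwir) add -ir.
The other pattern: stems whose second-to-last letter is 'm' repeat the first consonant+vowel as a prefix.
So hunutw → hunutwir.

hunutwir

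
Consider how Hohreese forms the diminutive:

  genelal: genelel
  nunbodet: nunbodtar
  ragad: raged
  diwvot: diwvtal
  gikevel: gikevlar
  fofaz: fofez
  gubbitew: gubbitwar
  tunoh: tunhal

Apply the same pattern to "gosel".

genelal and gikevel both end in -l yet inflect differently (genelel, gikevlar), so the final letter is not what conditions the rule; the last vowel is.
"gosel" has last vowel 'e'. The stems whose last vowel is 'e' (gikevel → gikevlar, nunbodet → nunbodtar, gubbitew → gubbitwar) delete the last vowel and add -ar.
The other patterns: stems whose last vowel is 'a' change the last vowel to 'e'; stems whose last vowel is 'o' delete the last vowel and add -al.
So gosel → goslar.

goslar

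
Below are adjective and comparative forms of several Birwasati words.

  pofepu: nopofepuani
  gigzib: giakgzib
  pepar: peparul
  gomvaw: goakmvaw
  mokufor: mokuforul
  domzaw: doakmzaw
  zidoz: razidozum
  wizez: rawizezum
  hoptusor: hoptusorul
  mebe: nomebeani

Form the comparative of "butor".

hoptusor and zidoz both have last vowel 'o' yet inflect differently (hoptusorul, razidozum), so the last vowel is not what conditions the rule; the final letter is.
"butor" ends in -r. The stems ending in -r (pepar → peparul, hoptusor → hoptusorul, mokufor → mokuforul) add -ul.
So butor → butorul.

butorul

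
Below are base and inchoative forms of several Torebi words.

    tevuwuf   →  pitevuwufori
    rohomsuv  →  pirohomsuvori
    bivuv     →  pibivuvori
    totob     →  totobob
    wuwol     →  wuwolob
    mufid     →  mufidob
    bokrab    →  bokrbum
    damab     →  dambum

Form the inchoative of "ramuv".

totob and bokrab both end in -b yet inflect differently (totobob, bokrbum), so the final letter is not what conditions the rule; the last vowel is.
"ramuv" has last vowel 'u'. The stems whose last vowel is 'u' (tevuwuf → pitevuwufori, rohomsuv → pirohomsuvori, bivuv → pibivuvori) add pi- … -ori around the stem.
The other patterns: stems whose last vowel is 'i' or 'o' add -ob; stems whose last vowel is 'a' delete the last vowel and add -um.
So ramuv → piramuvori.

piramuvori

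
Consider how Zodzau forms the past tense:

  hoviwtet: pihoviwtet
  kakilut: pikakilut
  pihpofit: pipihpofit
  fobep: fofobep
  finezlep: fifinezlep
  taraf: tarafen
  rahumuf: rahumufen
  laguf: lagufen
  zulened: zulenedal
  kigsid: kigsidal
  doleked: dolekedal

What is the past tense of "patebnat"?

pipatebnat

hoviwtet and fobep both have last vowel 'e' yet inflect differently (pihoviwtet, fofobep), so the last vowel is not what conditions the rule; the final letter is.
"patebnat" ends in -t. The stems ending in -t (hoviwtet → pihoviwtet, kakilut → pikakilut, pihpofit → pipihpofit) add the prefix pi-.
The other patterns: stems ending in -p repeat the first consonant+vowel as a prefix; stems ending in -f add -en; stems ending in -d add -al.
So patebnat → pipatebnat.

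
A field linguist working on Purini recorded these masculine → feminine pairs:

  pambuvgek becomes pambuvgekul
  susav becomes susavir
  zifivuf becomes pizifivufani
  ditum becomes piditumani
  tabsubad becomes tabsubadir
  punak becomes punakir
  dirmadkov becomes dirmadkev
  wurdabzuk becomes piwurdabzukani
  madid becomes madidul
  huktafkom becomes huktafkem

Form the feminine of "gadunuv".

ditum and huktafkom both end in -m yet inflect differently (piditumani, huktafkem), so the final letter is not what conditions the rule; the last vowel is.
"gadunuv" has last vowel 'u'. The stems whose last vowel is 'u' (zifivuf → pizifivufani, wurdabzuk → piwurdabzukani, ditum → piditumani) add pi- … -ani around the stem.
The other patterns: stems whose last vowel is 'o' change the last vowel to 'e'; stems whose last vowel is 'a' add -ir; stems whose last vowel is 'e' or 'i' add -ul.
So gadunuv → pigadunuvani.

pigadunuvani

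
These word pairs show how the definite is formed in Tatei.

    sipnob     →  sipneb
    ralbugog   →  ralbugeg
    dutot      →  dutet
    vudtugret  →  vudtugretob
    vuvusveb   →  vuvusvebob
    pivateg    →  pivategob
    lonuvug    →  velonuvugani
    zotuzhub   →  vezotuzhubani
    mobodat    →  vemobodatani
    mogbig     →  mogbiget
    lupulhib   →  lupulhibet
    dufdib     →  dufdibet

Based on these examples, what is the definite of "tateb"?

"tateb" has last vowel 'e'. The stems whose last vowel is 'e' (vudtugret → vudtugretob, vuvusveb → vuvusvebob, pivateg → pivategob) add -ob.
The other patterns: stems whose last vowel is 'o' change the last vowel to 'e'; stems whose last vowel is 'a' or 'u' add ve- … -ani around the stem; stems whose last vowel is 'i' add -et.
So tateb → tatebob.

tatebob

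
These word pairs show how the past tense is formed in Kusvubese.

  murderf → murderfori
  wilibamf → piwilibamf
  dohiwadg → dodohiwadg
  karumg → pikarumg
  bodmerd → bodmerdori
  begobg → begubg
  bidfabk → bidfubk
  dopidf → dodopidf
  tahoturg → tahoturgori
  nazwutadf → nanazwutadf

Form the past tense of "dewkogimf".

pidewkogimf

begobg and karumg both end in -g yet inflect differently (begubg, pikarumg), so the final letter is not what conditions the rule; the second-to-last letter is.
"dewkogimf" has second-to-last letter 'm'. The stems whose second-to-last letter is 'm' (karumg → pikarumg, wilibamf → piwilibamf) add the prefix pi-.
The other patterns: stems whose second-to-last letter is 'b' change the last vowel to 'u'; stems whose second-to-last letter is 'r' add -ori; stems whose second-to-last letter is 'd' repeat the first consonant+vowel as a prefix.
So dewkogimf → pidewkogimf.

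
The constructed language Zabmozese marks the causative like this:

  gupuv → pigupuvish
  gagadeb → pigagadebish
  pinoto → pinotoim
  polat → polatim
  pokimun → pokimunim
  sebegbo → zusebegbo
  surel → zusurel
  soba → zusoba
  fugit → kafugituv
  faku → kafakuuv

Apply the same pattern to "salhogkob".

pinoto and sebegbo both end in -o yet inflect differently (pinotoim, zusebegbo), so the final letter is not what conditions the rule; the first letter is.
"salhogkob" begins with s-. The stems beginning with s- (sebegbo → zusebegbo, surel → zusurel, soba → zusoba) add the prefix zu-.
So salhogkob → zusalhogkob.

zusalhogkob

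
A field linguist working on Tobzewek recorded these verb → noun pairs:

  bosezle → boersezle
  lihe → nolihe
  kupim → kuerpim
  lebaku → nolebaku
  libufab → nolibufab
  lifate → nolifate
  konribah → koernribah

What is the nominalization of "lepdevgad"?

nolepdevgad

lihe and bosezle both end in -e yet inflect differently (nolihe, boersezle), so the final letter is not what conditions the rule; the first letter is.
"lepdevgad" begins with l-. The stems beginning with l- (libufab → nolibufab, lihe → nolihe, lifate → nolifate) add the prefix no-.
The other pattern: stems beginning with b- or k- insert -er- after the first vowel.
So lepdevgad → nolepdevgad.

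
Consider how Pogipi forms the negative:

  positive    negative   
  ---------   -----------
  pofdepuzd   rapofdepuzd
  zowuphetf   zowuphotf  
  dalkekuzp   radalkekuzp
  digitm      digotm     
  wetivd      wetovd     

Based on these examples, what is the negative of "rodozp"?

"rodozp" has second-to-last letter 'z'. The stems whose second-to-last letter is 'z' (dalkekuzp → radalkekuzp, pofdepuzd → rapofdepuzd) add the prefix ra-.
So rodozp → rarodozp.

rarodozp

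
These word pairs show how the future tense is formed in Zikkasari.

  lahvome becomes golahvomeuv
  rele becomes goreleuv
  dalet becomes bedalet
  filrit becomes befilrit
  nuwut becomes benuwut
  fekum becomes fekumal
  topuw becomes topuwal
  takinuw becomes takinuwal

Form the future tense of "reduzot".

lahvome and dalet both have last vowel 'e' yet inflect differently (golahvomeuv, bedalet), so the last vowel is not what conditions the rule; the final letter is.
"reduzot" ends in -t. The stems ending in -t (dalet → bedalet, filrit → befilrit, nuwut → benuwut) add the prefix be-.
The other patterns: stems ending in -e add go- … -uv around the stem; stems ending in -m or -w add -al.
So reduzot → bereduzot.

bereduzot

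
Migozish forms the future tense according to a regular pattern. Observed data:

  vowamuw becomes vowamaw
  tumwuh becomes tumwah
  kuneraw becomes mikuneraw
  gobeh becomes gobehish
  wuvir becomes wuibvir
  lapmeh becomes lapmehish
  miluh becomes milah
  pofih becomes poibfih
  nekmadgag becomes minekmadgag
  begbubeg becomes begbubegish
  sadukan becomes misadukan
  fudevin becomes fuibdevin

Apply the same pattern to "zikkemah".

mizikkemah

sadukan and fudevin both end in -n yet inflect differently (misadukan, fuibdevin), so the final letter is not what conditions the rule; the last vowel is.
"zikkemah" has last vowel 'a'. The stems whose last vowel is 'a' (sadukan → misadukan, kuneraw → mikuneraw, nekmadgag → minekmadgag) add the prefix mi-.
The other patterns: stems whose last vowel is 'i' insert -ib- after the first vowel; stems whose last vowel is 'u' change the last vowel to 'a'; stems whose last vowel is 'e' add -ish.
So zikkemah → mizikkemah.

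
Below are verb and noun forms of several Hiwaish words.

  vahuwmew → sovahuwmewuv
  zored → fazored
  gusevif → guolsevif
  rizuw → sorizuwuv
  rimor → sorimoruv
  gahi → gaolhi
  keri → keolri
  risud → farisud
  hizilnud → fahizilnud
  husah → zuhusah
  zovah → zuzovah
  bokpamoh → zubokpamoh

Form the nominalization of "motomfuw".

somotomfuwuv

"motomfuw" ends in -w. The stems ending in -w (vahuwmew → sovahuwmewuv, rizuw → sorizuwuv) add so- … -uv around the stem.
So motomfuw → somotomfuwuv.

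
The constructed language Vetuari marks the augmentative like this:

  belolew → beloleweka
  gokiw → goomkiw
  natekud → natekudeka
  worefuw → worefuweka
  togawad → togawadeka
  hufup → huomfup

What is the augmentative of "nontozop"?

gokiw and worefuw both end in -w yet inflect differently (goomkiw, worefuweka), so the final letter is not what conditions the rule; the number of vowels is.
"nontozop" has 3 vowels. The stems with 3 vowels (natekud → natekudeka, worefuw → worefuweka, belolew → beloleweka) add -eka.
The other pattern: stems with 2 vowels insert -om- after the first vowel.
So nontozop → nontozopeka.

nontozopeka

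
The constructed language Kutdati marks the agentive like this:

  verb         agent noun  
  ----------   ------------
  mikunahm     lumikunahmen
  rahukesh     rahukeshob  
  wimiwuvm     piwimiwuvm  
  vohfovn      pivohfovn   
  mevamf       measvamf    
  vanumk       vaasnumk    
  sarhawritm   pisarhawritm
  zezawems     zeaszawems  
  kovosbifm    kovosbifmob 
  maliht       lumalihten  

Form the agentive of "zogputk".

kovosbifm and mikunahm both end in -m yet inflect differently (kovosbifmob, lumikunahmen), so the final letter is not what conditions the rule; the second-to-last letter is.
"zogputk" has second-to-last letter 't'. The one such stem in the data (sarhawritm → pisarhawritm) adds the prefix pi-, so the same rule applies.
So zogputk → pizogputk.

pizogputk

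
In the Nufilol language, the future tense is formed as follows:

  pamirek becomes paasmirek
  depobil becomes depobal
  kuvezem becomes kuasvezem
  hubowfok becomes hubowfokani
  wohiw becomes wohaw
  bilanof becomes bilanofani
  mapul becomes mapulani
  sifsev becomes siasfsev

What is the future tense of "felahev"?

pamirek and hubowfok both end in -k yet inflect differently (paasmirek, hubowfokani), so the final letter is not what conditions the rule; the last vowel is.
"felahev" has last vowel 'e'. The stems whose last vowel is 'e' (kuvezem → kuasvezem, pamirek → paasmirek, sifsev → siasfsev) insert -as- after the first vowel.
The other patterns: stems whose last vowel is 'i' change the last vowel to 'a'; stems whose last vowel is 'o' or 'u' add -ani.
So felahev → feaslahev.

feaslahev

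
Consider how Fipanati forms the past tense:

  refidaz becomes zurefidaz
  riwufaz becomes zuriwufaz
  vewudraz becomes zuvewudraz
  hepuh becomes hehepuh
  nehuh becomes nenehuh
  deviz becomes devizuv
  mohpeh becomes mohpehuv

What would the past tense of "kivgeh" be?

refidaz and deviz both end in -z yet inflect differently (zurefidaz, devizuv), so the final letter is not what conditions the rule; the last vowel is.
"kivgeh" has last vowel 'e'. The one such stem in the data (mohpeh → mohpehuv) adds -uv, so the same rule applies.
So kivgeh → kivgehuv.

kivgehuv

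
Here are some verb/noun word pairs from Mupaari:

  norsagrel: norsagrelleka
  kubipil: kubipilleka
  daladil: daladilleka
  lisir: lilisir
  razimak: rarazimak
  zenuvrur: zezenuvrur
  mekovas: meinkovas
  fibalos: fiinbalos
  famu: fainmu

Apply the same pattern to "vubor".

"vubor" ends in -r. The stems ending in -r (lisir → lilisir, zenuvrur → zezenuvrur) repeat the first consonant+vowel as a prefix.
The other patterns: stems ending in -l double the final consonant and add -eka; stems ending in -s or -u insert -in- after the first vowel.
So vubor → vuvubor.

vuvubor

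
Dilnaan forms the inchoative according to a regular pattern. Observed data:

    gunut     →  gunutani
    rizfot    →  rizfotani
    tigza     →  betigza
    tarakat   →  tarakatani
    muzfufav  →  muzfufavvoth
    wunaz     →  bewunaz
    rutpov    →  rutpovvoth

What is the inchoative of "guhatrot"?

guhatrotani

rutpov and rizfot both have last vowel 'o' yet inflect differently (rutpovvoth, rizfotani), so the last vowel is not what conditions the rule; the final letter is.
"guhatrot" ends in -t. The stems ending in -t (gunut → gunutani, rizfot → rizfotani, tarakat → tarakatani) add -ani.
The other patterns: stems ending in -v double the final consonant and add -oth; stems ending in -a or -z add the prefix be-.
So guhatrot → guhatrotani.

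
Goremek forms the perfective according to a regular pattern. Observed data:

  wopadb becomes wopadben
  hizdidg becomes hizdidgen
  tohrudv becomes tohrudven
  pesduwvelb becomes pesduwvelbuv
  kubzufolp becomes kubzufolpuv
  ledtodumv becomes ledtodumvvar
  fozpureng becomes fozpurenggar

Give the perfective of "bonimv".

"bonimv" has second-to-last letter 'm'. The one such stem in the data (ledtodumv → ledtodumvvar) doubles the final consonant and adds -ar (as does fozpureng), so the same rule applies.
The other patterns: stems whose second-to-last letter is 'd' add -en; stems whose second-to-last letter is 'l' add -uv.
So bonimv → bonimvvar.

bonimvvar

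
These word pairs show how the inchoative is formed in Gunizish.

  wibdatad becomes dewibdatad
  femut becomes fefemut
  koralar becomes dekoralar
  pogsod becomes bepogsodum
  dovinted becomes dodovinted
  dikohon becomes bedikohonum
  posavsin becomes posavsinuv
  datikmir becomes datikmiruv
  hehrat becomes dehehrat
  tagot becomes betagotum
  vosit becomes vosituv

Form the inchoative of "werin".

werinuv

datikmir and koralar both end in -r yet inflect differently (datikmiruv, dekoralar), so the final letter is not what conditions the rule; the last vowel is.
"werin" has last vowel 'i'. The stems whose last vowel is 'i' (vosit → vosituv, posavsin → posavsinuv, datikmir → datikmiruv) add -uv.
The other patterns: stems whose last vowel is 'a' add the prefix de-; stems whose last vowel is 'e' or 'u' repeat the first consonant+vowel as a prefix; stems whose last vowel is 'o' add be- … -um around the stem.
So werin → werinuv.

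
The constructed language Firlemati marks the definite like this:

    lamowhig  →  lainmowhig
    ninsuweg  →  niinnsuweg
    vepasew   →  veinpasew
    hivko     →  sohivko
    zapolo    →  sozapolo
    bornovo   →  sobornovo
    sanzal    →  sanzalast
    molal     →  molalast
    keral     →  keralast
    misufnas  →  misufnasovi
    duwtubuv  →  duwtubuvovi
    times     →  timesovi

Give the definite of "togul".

sanzal and misufnas both have last vowel 'a' yet inflect differently (sanzalast, misufnasovi), so the last vowel is not what conditions the rule; the final letter is.
"togul" ends in -l. The stems ending in -l (sanzal → sanzalast, molal → molalast, keral → keralast) add -ast.
The other patterns: stems ending in -g or -w insert -in- after the first vowel; stems ending in -o add the prefix so-; stems ending in -s or -v add -ovi.
So togul → togulast.

togulast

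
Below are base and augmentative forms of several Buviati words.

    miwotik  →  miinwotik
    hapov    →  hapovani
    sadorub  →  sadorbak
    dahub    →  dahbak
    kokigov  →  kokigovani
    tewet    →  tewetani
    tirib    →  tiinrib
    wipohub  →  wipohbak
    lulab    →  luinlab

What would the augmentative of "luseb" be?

wipohub and tirib both end in -b yet inflect differently (wipohbak, tiinrib), so the final letter is not what conditions the rule; the last vowel is.
"luseb" has last vowel 'e'. The one such stem in the data (tewet → tewetani) adds -ani, so the same rule applies.
The other patterns: stems whose last vowel is 'u' delete the last vowel and add -ak; stems whose last vowel is 'a' or 'i' insert -in- after the first vowel.
So luseb → lusebani.

lusebani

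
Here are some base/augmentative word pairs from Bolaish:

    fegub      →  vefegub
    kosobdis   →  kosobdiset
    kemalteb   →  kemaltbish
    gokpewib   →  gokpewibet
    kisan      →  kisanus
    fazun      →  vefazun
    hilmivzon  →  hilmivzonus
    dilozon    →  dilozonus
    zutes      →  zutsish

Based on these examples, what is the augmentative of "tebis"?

tebiset

hilmivzon and fazun both end in -n yet inflect differently (hilmivzonus, vefazun), so the final letter is not what conditions the rule; the last vowel is.
"tebis" has last vowel 'i'. The stems whose last vowel is 'i' (kosobdis → kosobdiset, gokpewib → gokpewibet) add -et.
The other patterns: stems whose last vowel is 'a' or 'o' add -us; stems whose last vowel is 'e' delete the last vowel and add -ish; stems whose last vowel is 'u' add the prefix ve-.
So tebis → tebiset.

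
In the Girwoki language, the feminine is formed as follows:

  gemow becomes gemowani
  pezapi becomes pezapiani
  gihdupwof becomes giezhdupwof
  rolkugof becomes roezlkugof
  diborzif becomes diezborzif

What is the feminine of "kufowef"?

rolkugof and gemow both have last vowel 'o' yet inflect differently (roezlkugof, gemowani), so the last vowel is not what conditions the rule; the final letter is.
"kufowef" ends in -f. The stems ending in -f (rolkugof → roezlkugof, gihdupwof → giezhdupwof, diborzif → diezborzif) insert -ez- after the first vowel.
The other pattern: stems ending in -i or -w add -ani.
So kufowef → kuezfowef.

kuezfowef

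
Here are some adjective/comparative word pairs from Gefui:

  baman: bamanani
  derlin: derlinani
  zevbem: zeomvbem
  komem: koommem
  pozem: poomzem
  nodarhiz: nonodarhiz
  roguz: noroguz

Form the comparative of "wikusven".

wikusvenani

derlin and nodarhiz both have last vowel 'i' yet inflect differently (derlinani, nonodarhiz), so the last vowel is not what conditions the rule; the final letter is.
"wikusven" ends in -n. The stems ending in -n (baman → bamanani, derlin → derlinani) add -ani.
The other patterns: stems ending in -m insert -om- after the first vowel; stems ending in -z add the prefix no-.
So wikusven → wikusvenani.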